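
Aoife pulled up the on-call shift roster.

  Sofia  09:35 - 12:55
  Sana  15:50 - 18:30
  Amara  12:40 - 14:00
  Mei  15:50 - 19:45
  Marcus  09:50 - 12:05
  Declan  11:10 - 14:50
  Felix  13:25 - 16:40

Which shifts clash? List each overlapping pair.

Two intervals overlap when each starts before the other ends.
Sorted by start: Sofia, Marcus, Declan, Amara, Felix, Mei, Sana.
Marcus starts before Sofia ends → Sofia and Marcus overlap.
Declan starts before Sofia ends → Sofia and Declan overlap.
Amara starts before Sofia ends → Sofia and Amara overlap.
Felix starts after Sofia ends; Sofia is clear from here.
Declan starts before Marcus ends → Marcus and Declan overlap.
Amara starts after Marcus ends; Marcus is clear from here.
Amara starts before Declan ends → Declan and Amara overlap.
Felix starts before Declan ends → Declan and Felix overlap.
Mei starts after Declan ends; Declan is clear from here.
Felix starts before Amara ends → Amara and Felix overlap.
Mei starts after Amara ends; Amara is clear from here.
Mei starts before Felix ends → Felix and Mei overlap.
Sana starts before Felix ends → Felix and Sana overlap.
Sana starts before Mei ends → Mei and Sana overlap.

Amara & Declan, Amara & Felix, Amara & Sofia, Declan & Felix, Declan & Marcus, Declan & Sofia, Felix & Mei, Felix & Sana, Marcus & Sofia, Mei & Sana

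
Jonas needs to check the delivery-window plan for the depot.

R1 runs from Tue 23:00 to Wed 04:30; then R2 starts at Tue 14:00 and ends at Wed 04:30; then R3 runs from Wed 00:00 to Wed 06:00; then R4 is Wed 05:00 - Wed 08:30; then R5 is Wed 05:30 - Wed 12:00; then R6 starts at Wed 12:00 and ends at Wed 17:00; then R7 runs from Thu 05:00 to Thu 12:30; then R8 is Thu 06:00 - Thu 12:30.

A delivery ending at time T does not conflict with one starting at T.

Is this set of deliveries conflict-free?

Sorted by start: R2, R1, R3, R4, R5, R6, R7, R8.
R1 starts before R2 ends → R2 and R1 overlap.
That's a conflict, so the schedule is not conflict-free.

No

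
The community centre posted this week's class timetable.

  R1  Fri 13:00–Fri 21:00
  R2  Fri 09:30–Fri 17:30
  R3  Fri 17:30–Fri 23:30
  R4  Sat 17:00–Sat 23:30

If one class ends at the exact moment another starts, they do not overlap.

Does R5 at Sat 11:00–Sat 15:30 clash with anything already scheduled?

R2: ends Fri 17:30 at or before R5 starts Sat 11:00 → clear.
R1: ends Fri 21:00 at or before R5 starts Sat 11:00 → clear.
R3: ends Fri 23:30 at or before R5 starts Sat 11:00 → clear.
R4: starts Sat 17:00 at or after R5 ends Sat 15:30 → clear.

No — it doesn't clash with anything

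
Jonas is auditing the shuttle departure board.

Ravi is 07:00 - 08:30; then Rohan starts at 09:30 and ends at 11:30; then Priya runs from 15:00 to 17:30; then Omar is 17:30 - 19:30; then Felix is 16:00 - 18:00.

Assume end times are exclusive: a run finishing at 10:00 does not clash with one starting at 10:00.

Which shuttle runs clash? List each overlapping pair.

Sorted by start: Ravi, Rohan, Priya, Felix, Omar.
Rohan starts after Ravi ends, so nothing later overlaps Ravi either.
Priya starts after Rohan ends, so nothing later overlaps Rohan either.
Felix starts before Priya ends → Priya and Felix overlap.
Omar starts exactly when Priya ends (back-to-back, no overlap).
Omar starts before Felix ends → Felix and Omar overlap.

Felix & Omar, Felix & Priya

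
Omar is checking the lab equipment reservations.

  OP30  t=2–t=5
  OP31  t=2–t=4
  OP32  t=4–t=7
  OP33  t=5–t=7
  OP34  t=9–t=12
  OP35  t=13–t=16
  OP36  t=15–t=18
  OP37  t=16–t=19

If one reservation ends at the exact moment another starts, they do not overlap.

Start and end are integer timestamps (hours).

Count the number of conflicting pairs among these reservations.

Sorted by start: OP30, OP31, OP32, OP33, OP34, OP35, OP36, OP37.
OP31 starts before OP30 ends → OP30 and OP31 overlap.
OP32 starts before OP30 ends → OP30 and OP32 overlap.
OP33 starts exactly when OP30 ends (back-to-back, no overlap), so OP30 has no further overlaps.
OP32 starts exactly when OP31 ends (back-to-back, no overlap), so OP31 has no further overlaps.
OP33 starts before OP32 ends → OP32 and OP33 overlap.
OP34 starts after OP32 ends, so OP32 has no further overlaps.
OP34 starts after OP33 ends, so OP33 has no further overlaps.
OP35 starts after OP34 ends, so OP34 has no further overlaps.
OP36 starts before OP35 ends → OP35 and OP36 overlap.
OP37 starts exactly when OP35 ends (back-to-back, no overlap).
OP37 starts before OP36 ends → OP36 and OP37 overlap.
Overlapping pairs: OP30 & OP31, OP30 & OP32, OP32 & OP33, OP35 & OP36, OP36 & OP37 — 5 in total.

5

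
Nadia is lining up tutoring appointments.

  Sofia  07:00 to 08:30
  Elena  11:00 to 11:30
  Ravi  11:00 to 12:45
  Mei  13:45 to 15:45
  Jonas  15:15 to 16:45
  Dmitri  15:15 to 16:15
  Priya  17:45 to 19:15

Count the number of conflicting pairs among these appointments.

4

Sorted by start: Sofia, Elena, Ravi, Mei, Jonas, Dmitri, Priya.
Elena starts after Sofia ends, so Sofia has no further overlaps.
Ravi starts before Elena ends → Elena and Ravi overlap.
Mei starts after Elena ends, so Elena has no further overlaps.
Mei starts after Ravi ends, so Ravi has no further overlaps.
Jonas starts before Mei ends → Mei and Jonas overlap.
Dmitri starts before Mei ends → Mei and Dmitri overlap.
Priya starts after Mei ends.
Dmitri starts before Jonas ends → Jonas and Dmitri overlap.
Priya starts after Jonas ends.
Priya starts after Dmitri ends.
Overlapping pairs: Dmitri & Jonas, Dmitri & Mei, Elena & Ravi, Jonas & Mei — 4 in total.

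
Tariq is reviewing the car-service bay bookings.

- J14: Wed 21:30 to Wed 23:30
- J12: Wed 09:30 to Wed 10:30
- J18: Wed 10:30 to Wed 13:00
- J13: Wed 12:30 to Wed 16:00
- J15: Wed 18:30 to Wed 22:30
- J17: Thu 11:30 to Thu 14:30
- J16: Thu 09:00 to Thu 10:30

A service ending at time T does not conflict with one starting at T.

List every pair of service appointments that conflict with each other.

J13 & J18, J14 & J15

Sorted by start: J12, J18, J13, J15, J14, J16, J17.
J18 starts exactly when J12 ends (back-to-back, no overlap), so nothing later overlaps J12 either.
J13 starts before J18 ends → J18 and J13 overlap.
J15 starts after J18 ends, so nothing later overlaps J18 either.
J15 starts after J13 ends, so nothing later overlaps J13 either.
J14 starts before J15 ends → J15 and J14 overlap.
J16 starts after J15 ends, so nothing later overlaps J15 either.
J16 starts after J14 ends, so nothing later overlaps J14 either.
J17 starts after J16 ends.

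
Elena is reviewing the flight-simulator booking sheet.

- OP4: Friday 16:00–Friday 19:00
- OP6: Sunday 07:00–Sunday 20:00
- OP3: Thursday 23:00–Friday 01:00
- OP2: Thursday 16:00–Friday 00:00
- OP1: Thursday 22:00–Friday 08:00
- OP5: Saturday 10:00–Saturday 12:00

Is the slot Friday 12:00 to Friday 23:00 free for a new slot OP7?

OP2: ends Friday 00:00 at or before OP7 starts Friday 12:00 → clear.
OP1: ends Friday 08:00 at or before OP7 starts Friday 12:00 → clear.
OP3: ends Friday 01:00 at or before OP7 starts Friday 12:00 → clear.
OP4: starts Friday 16:00 before OP7 ends Friday 23:00, and ends Friday 19:00 after OP7 starts Friday 12:00 → overlap.
OP5: starts Saturday 10:00 at or after OP7 ends Friday 23:00 → clear.
OP6: starts Sunday 07:00 at or after OP7 ends Friday 23:00 → clear.
OP7 overlaps OP4.

No — it overlaps OP4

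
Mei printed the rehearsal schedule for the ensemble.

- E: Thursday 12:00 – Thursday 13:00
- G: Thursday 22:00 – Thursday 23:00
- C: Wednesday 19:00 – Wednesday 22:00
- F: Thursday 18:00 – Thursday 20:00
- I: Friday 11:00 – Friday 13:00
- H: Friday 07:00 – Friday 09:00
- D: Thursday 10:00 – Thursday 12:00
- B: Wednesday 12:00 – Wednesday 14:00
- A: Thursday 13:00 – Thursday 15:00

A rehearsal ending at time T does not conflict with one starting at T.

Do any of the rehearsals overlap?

Two intervals overlap when each starts before the other ends.
Sorted by start: B, C, D, E, A, F, G, H, I.
C starts after B ends, so B has no further overlaps.
D starts after C ends, so C has no further overlaps.
E starts exactly when D ends (back-to-back, no overlap), so D has no further overlaps.
A starts exactly when E ends (back-to-back, no overlap), so E has no further overlaps.
F starts after A ends, so A has no further overlaps.
G starts after F ends, so F has no further overlaps.
H starts after G ends, so G has no further overlaps.
I starts after H ends.
Every pair is clear; the schedule has no overlaps.

No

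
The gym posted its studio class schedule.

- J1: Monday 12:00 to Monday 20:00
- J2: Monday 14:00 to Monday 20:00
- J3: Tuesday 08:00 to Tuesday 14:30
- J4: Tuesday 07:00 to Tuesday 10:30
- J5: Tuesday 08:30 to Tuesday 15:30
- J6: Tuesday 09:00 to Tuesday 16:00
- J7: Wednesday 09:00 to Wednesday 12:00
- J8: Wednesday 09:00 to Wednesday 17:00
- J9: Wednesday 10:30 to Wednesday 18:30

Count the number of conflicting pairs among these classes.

Sorted by start: J1, J2, J4, J3, J5, J6, J7, J8, J9.
J2 starts before J1 ends → J1 and J2 overlap.
J4 starts after J1 ends — done with J1.
J4 starts after J2 ends — done with J2.
J3 starts before J4 ends → J4 and J3 overlap.
J5 starts before J4 ends → J4 and J5 overlap.
J6 starts before J4 ends → J4 and J6 overlap.
J7 starts after J4 ends — done with J4.
J5 starts before J3 ends → J3 and J5 overlap.
J6 starts before J3 ends → J3 and J6 overlap.
J7 starts after J3 ends — done with J3.
J6 starts before J5 ends → J5 and J6 overlap.
J7 starts after J5 ends — done with J5.
J7 starts after J6 ends — done with J6.
J8 starts before J7 ends → J7 and J8 overlap.
J9 starts before J7 ends → J7 and J9 overlap.
J9 starts before J8 ends → J8 and J9 overlap.
Overlapping pairs: J1 & J2, J3 & J4, J3 & J5, J3 & J6, J4 & J5, J4 & J6, J5 & J6, J7 & J8, J7 & J9, J8 & J9 — 10 in total.

10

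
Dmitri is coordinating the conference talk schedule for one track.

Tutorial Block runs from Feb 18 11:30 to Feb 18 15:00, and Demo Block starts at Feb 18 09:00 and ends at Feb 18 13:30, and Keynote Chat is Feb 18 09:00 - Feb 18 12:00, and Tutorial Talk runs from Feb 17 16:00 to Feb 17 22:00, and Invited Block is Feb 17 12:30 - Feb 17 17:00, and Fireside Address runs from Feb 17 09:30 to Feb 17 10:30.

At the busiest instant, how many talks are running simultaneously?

3

Sort all start/end points and keep a running count:
Feb 17 09:30 start Fireside Address → 1
Feb 17 10:30 end Fireside Address → 0
Feb 17 12:30 start Invited Block → 1
Feb 17 16:00 start Tutorial Talk → 2
Feb 17 17:00 end Invited Block → 1
Feb 17 22:00 end Tutorial Talk → 0
Feb 18 09:00 start Demo Block → 1
Feb 18 09:00 start Keynote Chat → 2
Feb 18 11:30 start Tutorial Block → 3
Feb 18 12:00 end Keynote Chat → 2
Feb 18 13:30 end Demo Block → 1
Feb 18 15:00 end Tutorial Block → 0
Peak is 3, at Feb 18 11:30 (Demo Block, Keynote Chat, Tutorial Block).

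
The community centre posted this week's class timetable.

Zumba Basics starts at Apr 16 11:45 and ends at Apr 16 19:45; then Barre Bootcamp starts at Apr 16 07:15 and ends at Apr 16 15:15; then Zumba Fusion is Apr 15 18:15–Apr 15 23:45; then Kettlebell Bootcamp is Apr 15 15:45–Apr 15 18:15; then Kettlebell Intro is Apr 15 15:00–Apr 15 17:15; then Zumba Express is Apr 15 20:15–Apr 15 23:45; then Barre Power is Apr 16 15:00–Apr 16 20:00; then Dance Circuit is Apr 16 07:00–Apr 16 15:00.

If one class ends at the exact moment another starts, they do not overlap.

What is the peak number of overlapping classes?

3

Walk through starts and ends in time order (an end at T is processed before a start at T):
Apr 15 15:00 start Kettlebell Intro → 1
Apr 15 15:45 start Kettlebell Bootcamp → 2
Apr 15 17:15 end Kettlebell Intro → 1
Apr 15 18:15 end Kettlebell Bootcamp → 0
Apr 15 18:15 start Zumba Fusion → 1
Apr 15 20:15 start Zumba Express → 2
Apr 15 23:45 end Zumba Express → 1
Apr 15 23:45 end Zumba Fusion → 0
Apr 16 07:00 start Dance Circuit → 1
Apr 16 07:15 start Barre Bootcamp → 2
Apr 16 11:45 start Zumba Basics → 3
Apr 16 15:00 end Dance Circuit → 2
Apr 16 15:00 start Barre Power → 3
Apr 16 15:15 end Barre Bootcamp → 2
Apr 16 19:45 end Zumba Basics → 1
Apr 16 20:00 end Barre Power → 0
Peak is 3, at Apr 16 11:45 (Barre Bootcamp, Dance Circuit, Zumba Basics).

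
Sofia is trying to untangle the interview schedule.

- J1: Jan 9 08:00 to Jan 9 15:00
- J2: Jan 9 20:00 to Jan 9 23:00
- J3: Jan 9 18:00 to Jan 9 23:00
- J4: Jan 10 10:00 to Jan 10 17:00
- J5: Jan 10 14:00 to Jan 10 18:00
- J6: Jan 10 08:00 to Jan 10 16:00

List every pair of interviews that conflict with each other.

Two intervals overlap when each starts before the other ends.
Sorted by start: J1, J3, J2, J6, J4, J5.
J3 starts after J1 ends, so nothing later overlaps J1 either.
J2 starts before J3 ends → J3 and J2 overlap.
J6 starts after J3 ends, so nothing later overlaps J3 either.
J6 starts after J2 ends, so nothing later overlaps J2 either.
J4 starts before J6 ends → J6 and J4 overlap.
J5 starts before J6 ends → J6 and J5 overlap.
J5 starts before J4 ends → J4 and J5 overlap.

J2 & J3, J4 & J5, J4 & J6, J5 & J6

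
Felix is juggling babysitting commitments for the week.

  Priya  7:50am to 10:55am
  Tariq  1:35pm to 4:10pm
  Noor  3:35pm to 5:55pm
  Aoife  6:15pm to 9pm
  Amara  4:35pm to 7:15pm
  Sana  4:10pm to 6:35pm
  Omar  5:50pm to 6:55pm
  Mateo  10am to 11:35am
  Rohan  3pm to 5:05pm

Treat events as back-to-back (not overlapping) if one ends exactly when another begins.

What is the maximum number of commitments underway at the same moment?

Sweep the timeline, counting +1 at each start and −1 at each end (ends before starts at a tie):
7:50am start Priya → 1
10am start Mateo → 2
10:55am end Priya → 1
11:35am end Mateo → 0
1:35pm start Tariq → 1
3pm start Rohan → 2
3:35pm start Noor → 3
4:10pm end Tariq → 2
4:10pm start Sana → 3
4:35pm start Amara → 4
5:05pm end Rohan → 3
5:50pm start Omar → 4
5:55pm end Noor → 3
6:15pm start Aoife → 4
6:35pm end Sana → 3
6:55pm end Omar → 2
7:15pm end Amara → 1
9pm end Aoife → 0
Peak is 4, at 4:35pm (Amara, Noor, Rohan, Sana).

4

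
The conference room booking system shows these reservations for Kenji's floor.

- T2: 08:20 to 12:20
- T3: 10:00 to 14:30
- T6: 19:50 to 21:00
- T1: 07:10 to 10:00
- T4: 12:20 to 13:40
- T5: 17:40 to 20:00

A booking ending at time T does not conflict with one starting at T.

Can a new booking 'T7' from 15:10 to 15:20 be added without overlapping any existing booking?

Yes — the slot is free

T1: ends 10:00 at or before T7 starts 15:10 → clear.
T2: ends 12:20 at or before T7 starts 15:10 → clear.
T3: ends 14:30 at or before T7 starts 15:10 → clear.
T4: ends 13:40 at or before T7 starts 15:10 → clear.
T5: starts 17:40 at or after T7 ends 15:20 → clear.
T6: starts 19:50 at or after T7 ends 15:20 → clear.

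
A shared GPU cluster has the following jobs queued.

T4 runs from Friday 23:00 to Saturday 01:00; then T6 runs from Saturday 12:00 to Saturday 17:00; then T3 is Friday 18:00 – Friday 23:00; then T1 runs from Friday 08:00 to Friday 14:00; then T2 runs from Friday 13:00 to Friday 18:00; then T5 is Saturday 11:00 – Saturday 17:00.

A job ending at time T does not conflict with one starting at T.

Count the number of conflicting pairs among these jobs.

2

Sorted by start: T1, T2, T3, T4, T5, T6.
T2 starts before T1 ends → T1 and T2 overlap.
T3 starts after T1 ends, so nothing later overlaps T1 either.
T3 starts exactly when T2 ends (back-to-back, no overlap), so nothing later overlaps T2 either.
T4 starts exactly when T3 ends (back-to-back, no overlap), so nothing later overlaps T3 either.
T5 starts after T4 ends, so nothing later overlaps T4 either.
T6 starts before T5 ends → T5 and T6 overlap.
Overlapping pairs: T1 & T2, T5 & T6 — 2 in total.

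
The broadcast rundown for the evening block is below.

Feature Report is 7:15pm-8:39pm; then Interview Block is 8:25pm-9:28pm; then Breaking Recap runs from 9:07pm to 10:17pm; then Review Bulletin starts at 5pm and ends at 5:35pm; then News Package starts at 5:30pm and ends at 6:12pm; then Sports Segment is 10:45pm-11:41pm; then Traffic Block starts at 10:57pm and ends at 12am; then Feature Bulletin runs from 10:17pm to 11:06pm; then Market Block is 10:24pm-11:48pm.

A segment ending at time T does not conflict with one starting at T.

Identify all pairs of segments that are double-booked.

Sorted by start: Review Bulletin, News Package, Feature Report, Interview Block, Breaking Recap, Feature Bulletin, Market Block, Sports Segment, Traffic Block.
News Package starts before Review Bulletin ends → Review Bulletin and News Package overlap.
Feature Report starts after Review Bulletin ends, so Review Bulletin has no further overlaps.
Feature Report starts after News Package ends, so News Package has no further overlaps.
Interview Block starts before Feature Report ends → Feature Report and Interview Block overlap.
Breaking Recap starts after Feature Report ends, so Feature Report has no further overlaps.
Breaking Recap starts before Interview Block ends → Interview Block and Breaking Recap overlap.
Feature Bulletin starts after Interview Block ends, so Interview Block has no further overlaps.
Feature Bulletin starts exactly when Breaking Recap ends (back-to-back, no overlap), so Breaking Recap has no further overlaps.
Market Block starts before Feature Bulletin ends → Feature Bulletin and Market Block overlap.
Sports Segment starts before Feature Bulletin ends → Feature Bulletin and Sports Segment overlap.
Traffic Block starts before Feature Bulletin ends → Feature Bulletin and Traffic Block overlap.
Sports Segment starts before Market Block ends → Market Block and Sports Segment overlap.
Traffic Block starts before Market Block ends → Market Block and Traffic Block overlap.
Traffic Block starts before Sports Segment ends → Sports Segment and Traffic Block overlap.

Breaking Recap & Interview Block, Feature Bulletin & Market Block, Feature Bulletin & Sports Segment, Feature Bulletin & Traffic Block, Feature Report & Interview Block, Market Block & Sports Segment, Market Block & Traffic Block, News Package & Review Bulletin, Sports Segment & Traffic Block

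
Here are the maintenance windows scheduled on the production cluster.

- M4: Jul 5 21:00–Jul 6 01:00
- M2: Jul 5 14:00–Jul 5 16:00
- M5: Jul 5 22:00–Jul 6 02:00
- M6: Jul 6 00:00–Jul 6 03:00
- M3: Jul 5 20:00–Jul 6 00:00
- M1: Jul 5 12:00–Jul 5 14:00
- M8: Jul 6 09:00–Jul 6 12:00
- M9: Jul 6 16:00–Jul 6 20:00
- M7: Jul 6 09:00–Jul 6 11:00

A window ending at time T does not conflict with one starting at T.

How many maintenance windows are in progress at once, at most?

Sweep the timeline, counting +1 at each start and −1 at each end (ends before starts at a tie):
Jul 5 12:00 start M1 → 1
Jul 5 14:00 end M1 → 0
Jul 5 14:00 start M2 → 1
Jul 5 16:00 end M2 → 0
Jul 5 20:00 start M3 → 1
Jul 5 21:00 start M4 → 2
Jul 5 22:00 start M5 → 3
Jul 6 00:00 end M3 → 2
Jul 6 00:00 start M6 → 3
Jul 6 01:00 end M4 → 2
Jul 6 02:00 end M5 → 1
Jul 6 03:00 end M6 → 0
Jul 6 09:00 start M7 → 1
Jul 6 09:00 start M8 → 2
Jul 6 11:00 end M7 → 1
Jul 6 12:00 end M8 → 0
Jul 6 16:00 start M9 → 1
Jul 6 20:00 end M9 → 0
Peak is 3, at Jul 5 22:00 (M3, M4, M5).

3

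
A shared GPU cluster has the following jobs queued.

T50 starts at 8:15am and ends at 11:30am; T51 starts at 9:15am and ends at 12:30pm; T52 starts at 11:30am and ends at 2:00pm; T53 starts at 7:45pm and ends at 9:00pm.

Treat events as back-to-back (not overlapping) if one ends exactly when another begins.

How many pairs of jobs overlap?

Sorted by start: T50, T51, T52, T53.
T51 starts before T50 ends → T50 and T51 overlap.
T52 starts exactly when T50 ends (back-to-back, no overlap); T50 is clear from here.
T52 starts before T51 ends → T51 and T52 overlap.
T53 starts after T51 ends.
T53 starts after T52 ends.
Overlapping pairs: T50 & T51, T51 & T52 — 2 in total.

2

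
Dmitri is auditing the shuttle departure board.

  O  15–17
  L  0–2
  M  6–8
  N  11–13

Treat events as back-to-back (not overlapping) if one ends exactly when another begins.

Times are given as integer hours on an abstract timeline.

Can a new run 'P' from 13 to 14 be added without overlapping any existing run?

L: ends 2 at or before P starts 13 → clear.
M: ends 8 at or before P starts 13 → clear.
N: ends 13 at or before P starts 13 → clear.
O: starts 15 at or after P ends 14 → clear.

Yes — the slot is free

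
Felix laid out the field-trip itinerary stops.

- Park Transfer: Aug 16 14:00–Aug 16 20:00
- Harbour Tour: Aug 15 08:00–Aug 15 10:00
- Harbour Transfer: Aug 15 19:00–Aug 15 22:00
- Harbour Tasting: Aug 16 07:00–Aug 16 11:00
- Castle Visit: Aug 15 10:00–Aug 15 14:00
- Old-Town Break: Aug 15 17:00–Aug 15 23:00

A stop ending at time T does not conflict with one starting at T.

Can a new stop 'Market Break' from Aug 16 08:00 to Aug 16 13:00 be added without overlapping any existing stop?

Harbour Tour: ends Aug 15 10:00 at or before Market Break starts Aug 16 08:00 → clear.
Castle Visit: ends Aug 15 14:00 at or before Market Break starts Aug 16 08:00 → clear.
Old-Town Break: ends Aug 15 23:00 at or before Market Break starts Aug 16 08:00 → clear.
Harbour Transfer: ends Aug 15 22:00 at or before Market Break starts Aug 16 08:00 → clear.
Harbour Tasting: starts Aug 16 07:00 before Market Break ends Aug 16 13:00, and ends Aug 16 11:00 after Market Break starts Aug 16 08:00 → overlap.
Park Transfer: starts Aug 16 14:00 at or after Market Break ends Aug 16 13:00 → clear.
Market Break overlaps Harbour Tasting.

No — it overlaps Harbour Tasting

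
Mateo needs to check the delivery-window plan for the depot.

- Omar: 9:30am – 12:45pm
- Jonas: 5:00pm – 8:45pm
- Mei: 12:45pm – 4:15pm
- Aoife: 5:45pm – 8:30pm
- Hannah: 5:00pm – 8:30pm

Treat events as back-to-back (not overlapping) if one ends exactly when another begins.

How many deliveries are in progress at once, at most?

3

Sweep the timeline, counting +1 at each start and −1 at each end (ends before starts at a tie):
9:30am start Omar → 1
12:45pm end Omar → 0
12:45pm start Mei → 1
4:15pm end Mei → 0
5:00pm start Hannah → 1
5:00pm start Jonas → 2
5:45pm start Aoife → 3
8:30pm end Aoife → 2
8:30pm end Hannah → 1
8:45pm end Jonas → 0
Peak is 3, at 5:45pm (Aoife, Hannah, Jonas).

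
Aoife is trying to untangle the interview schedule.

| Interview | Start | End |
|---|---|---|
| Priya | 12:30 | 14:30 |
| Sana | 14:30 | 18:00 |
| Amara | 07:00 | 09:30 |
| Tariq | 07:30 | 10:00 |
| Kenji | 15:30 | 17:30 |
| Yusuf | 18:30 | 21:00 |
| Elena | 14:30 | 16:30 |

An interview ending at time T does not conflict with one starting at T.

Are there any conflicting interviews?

Sorted by start: Amara, Tariq, Priya, Elena, Sana, Kenji, Yusuf.
Tariq starts before Amara ends → Amara and Tariq overlap.
That's a conflict, so the schedule is not conflict-free.

Yes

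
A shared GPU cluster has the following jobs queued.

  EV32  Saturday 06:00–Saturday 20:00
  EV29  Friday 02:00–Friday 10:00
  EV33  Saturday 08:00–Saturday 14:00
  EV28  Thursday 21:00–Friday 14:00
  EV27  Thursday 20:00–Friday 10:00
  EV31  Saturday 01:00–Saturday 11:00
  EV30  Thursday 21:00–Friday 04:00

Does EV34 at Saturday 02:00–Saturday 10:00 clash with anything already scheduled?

EV27: ends Friday 10:00 at or before EV34 starts Saturday 02:00 → clear.
EV28: ends Friday 14:00 at or before EV34 starts Saturday 02:00 → clear.
EV30: ends Friday 04:00 at or before EV34 starts Saturday 02:00 → clear.
EV29: ends Friday 10:00 at or before EV34 starts Saturday 02:00 → clear.
EV31: starts Saturday 01:00 before EV34 ends Saturday 10:00, and ends Saturday 11:00 after EV34 starts Saturday 02:00 → overlap.
EV32: starts Saturday 06:00 before EV34 ends Saturday 10:00, and ends Saturday 20:00 after EV34 starts Saturday 02:00 → overlap.
EV33: starts Saturday 08:00 before EV34 ends Saturday 10:00, and ends Saturday 14:00 after EV34 starts Saturday 02:00 → overlap.
EV34 overlaps EV31, EV32, EV33.

Yes — it overlaps EV31, EV32, EV33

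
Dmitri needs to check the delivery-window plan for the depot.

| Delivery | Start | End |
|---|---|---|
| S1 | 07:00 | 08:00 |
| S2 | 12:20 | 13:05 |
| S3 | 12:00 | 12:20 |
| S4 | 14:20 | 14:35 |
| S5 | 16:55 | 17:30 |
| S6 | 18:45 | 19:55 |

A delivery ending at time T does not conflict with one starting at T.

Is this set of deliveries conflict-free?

Yes

Sorted by start: S1, S3, S2, S4, S5, S6.
S3 starts after S1 ends; S1 is clear from here.
S2 starts exactly when S3 ends (back-to-back, no overlap); S3 is clear from here.
S4 starts after S2 ends; S2 is clear from here.
S5 starts after S4 ends; S4 is clear from here.
S6 starts after S5 ends.
Every pair is clear; the schedule has no overlaps.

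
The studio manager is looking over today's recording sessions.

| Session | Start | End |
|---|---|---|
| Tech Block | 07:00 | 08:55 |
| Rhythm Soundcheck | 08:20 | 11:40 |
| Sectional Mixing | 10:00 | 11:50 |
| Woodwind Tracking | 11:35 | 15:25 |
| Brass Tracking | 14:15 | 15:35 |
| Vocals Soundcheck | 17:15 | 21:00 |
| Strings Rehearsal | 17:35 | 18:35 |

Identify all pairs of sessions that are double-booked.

Sorted by start: Tech Block, Rhythm Soundcheck, Sectional Mixing, Woodwind Tracking, Brass Tracking, Vocals Soundcheck, Strings Rehearsal.
Rhythm Soundcheck starts before Tech Block ends → Tech Block and Rhythm Soundcheck overlap.
Sectional Mixing starts after Tech Block ends, so nothing later overlaps Tech Block either.
Sectional Mixing starts before Rhythm Soundcheck ends → Rhythm Soundcheck and Sectional Mixing overlap.
Woodwind Tracking starts before Rhythm Soundcheck ends → Rhythm Soundcheck and Woodwind Tracking overlap.
Brass Tracking starts after Rhythm Soundcheck ends, so nothing later overlaps Rhythm Soundcheck either.
Woodwind Tracking starts before Sectional Mixing ends → Sectional Mixing and Woodwind Tracking overlap.
Brass Tracking starts after Sectional Mixing ends, so nothing later overlaps Sectional Mixing either.
Brass Tracking starts before Woodwind Tracking ends → Woodwind Tracking and Brass Tracking overlap.
Vocals Soundcheck starts after Woodwind Tracking ends, so nothing later overlaps Woodwind Tracking either.
Vocals Soundcheck starts after Brass Tracking ends, so nothing later overlaps Brass Tracking either.
Strings Rehearsal starts before Vocals Soundcheck ends → Vocals Soundcheck and Strings Rehearsal overlap.

Brass Tracking & Woodwind Tracking, Rhythm Soundcheck & Sectional Mixing, Rhythm Soundcheck & Tech Block, Rhythm Soundcheck & Woodwind Tracking, Sectional Mixing & Woodwind Tracking, Strings Rehearsal & Vocals Soundcheck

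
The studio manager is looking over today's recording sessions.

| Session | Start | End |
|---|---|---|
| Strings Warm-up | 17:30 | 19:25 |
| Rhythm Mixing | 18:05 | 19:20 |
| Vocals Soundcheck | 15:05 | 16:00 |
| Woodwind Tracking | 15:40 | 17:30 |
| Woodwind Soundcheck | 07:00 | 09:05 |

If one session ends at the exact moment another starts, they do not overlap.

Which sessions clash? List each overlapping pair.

Sorted by start: Woodwind Soundcheck, Vocals Soundcheck, Woodwind Tracking, Strings Warm-up, Rhythm Mixing.
Vocals Soundcheck starts after Woodwind Soundcheck ends — done with Woodwind Soundcheck.
Woodwind Tracking starts before Vocals Soundcheck ends → Vocals Soundcheck and Woodwind Tracking overlap.
Strings Warm-up starts after Vocals Soundcheck ends — done with Vocals Soundcheck.
Strings Warm-up starts exactly when Woodwind Tracking ends (back-to-back, no overlap) — done with Woodwind Tracking.
Rhythm Mixing starts before Strings Warm-up ends → Strings Warm-up and Rhythm Mixing overlap.

Rhythm Mixing & Strings Warm-up, Vocals Soundcheck & Woodwind Tracking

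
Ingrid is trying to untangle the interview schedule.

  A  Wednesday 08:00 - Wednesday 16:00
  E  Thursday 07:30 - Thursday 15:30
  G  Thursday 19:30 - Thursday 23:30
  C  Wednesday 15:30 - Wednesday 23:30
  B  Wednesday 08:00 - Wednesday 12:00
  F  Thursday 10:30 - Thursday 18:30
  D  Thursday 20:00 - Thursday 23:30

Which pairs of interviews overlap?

A & B, A & C, D & G, E & F

Sorted by start: A, B, C, E, F, G, D.
B starts before A ends → A and B overlap.
C starts before A ends → A and C overlap.
E starts after A ends; A is clear from here.
C starts after B ends; B is clear from here.
E starts after C ends; C is clear from here.
F starts before E ends → E and F overlap.
G starts after E ends; E is clear from here.
G starts after F ends; F is clear from here.
D starts before G ends → G and D overlap.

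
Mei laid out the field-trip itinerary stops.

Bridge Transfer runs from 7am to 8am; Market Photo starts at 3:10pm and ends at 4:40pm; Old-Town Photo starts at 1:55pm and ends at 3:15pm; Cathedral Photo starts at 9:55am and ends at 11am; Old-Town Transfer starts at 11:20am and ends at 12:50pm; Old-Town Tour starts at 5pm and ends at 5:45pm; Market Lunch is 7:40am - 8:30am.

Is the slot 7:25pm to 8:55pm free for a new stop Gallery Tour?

Bridge Transfer: ends 8am at or before Gallery Tour starts 7:25pm → clear.
Market Lunch: ends 8:30am at or before Gallery Tour starts 7:25pm → clear.
Cathedral Photo: ends 11am at or before Gallery Tour starts 7:25pm → clear.
Old-Town Transfer: ends 12:50pm at or before Gallery Tour starts 7:25pm → clear.
Old-Town Photo: ends 3:15pm at or before Gallery Tour starts 7:25pm → clear.
Market Photo: ends 4:40pm at or before Gallery Tour starts 7:25pm → clear.
Old-Town Tour: ends 5:45pm at or before Gallery Tour starts 7:25pm → clear.

Yes — the slot is free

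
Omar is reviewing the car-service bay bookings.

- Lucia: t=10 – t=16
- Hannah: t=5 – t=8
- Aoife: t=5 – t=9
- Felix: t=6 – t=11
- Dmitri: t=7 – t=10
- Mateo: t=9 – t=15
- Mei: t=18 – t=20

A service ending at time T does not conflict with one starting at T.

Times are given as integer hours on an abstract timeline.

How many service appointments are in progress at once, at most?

Sweep the timeline, counting +1 at each start and −1 at each end (ends before starts at a tie):
t=5 start Aoife → 1
t=5 start Hannah → 2
t=6 start Felix → 3
t=7 start Dmitri → 4
t=8 end Hannah → 3
t=9 end Aoife → 2
t=9 start Mateo → 3
t=10 end Dmitri → 2
t=10 start Lucia → 3
t=11 end Felix → 2
t=15 end Mateo → 1
t=16 end Lucia → 0
t=18 start Mei → 1
t=20 end Mei → 0
Peak is 4, at t=7 (Aoife, Dmitri, Felix, Hannah).

4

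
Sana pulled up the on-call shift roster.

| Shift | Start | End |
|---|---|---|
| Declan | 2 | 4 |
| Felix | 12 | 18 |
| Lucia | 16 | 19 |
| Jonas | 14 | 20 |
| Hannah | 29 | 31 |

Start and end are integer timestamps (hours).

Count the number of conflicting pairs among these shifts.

Sorted by start: Declan, Felix, Jonas, Lucia, Hannah.
Felix starts after Declan ends, so nothing later overlaps Declan either.
Jonas starts before Felix ends → Felix and Jonas overlap.
Lucia starts before Felix ends → Felix and Lucia overlap.
Hannah starts after Felix ends.
Lucia starts before Jonas ends → Jonas and Lucia overlap.
Hannah starts after Jonas ends.
Hannah starts after Lucia ends.
Overlapping pairs: Felix & Jonas, Felix & Lucia, Jonas & Lucia — 3 in total.

3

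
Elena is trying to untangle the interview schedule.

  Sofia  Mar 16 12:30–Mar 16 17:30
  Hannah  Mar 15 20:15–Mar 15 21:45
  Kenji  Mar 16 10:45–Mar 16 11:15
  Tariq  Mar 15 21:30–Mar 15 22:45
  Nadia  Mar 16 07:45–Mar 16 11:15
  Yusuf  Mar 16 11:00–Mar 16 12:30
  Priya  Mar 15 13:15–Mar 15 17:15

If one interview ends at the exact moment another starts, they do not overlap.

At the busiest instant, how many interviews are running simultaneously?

Walk through starts and ends in time order (an end at T is processed before a start at T):
Mar 15 13:15 start Priya → 1
Mar 15 17:15 end Priya → 0
Mar 15 20:15 start Hannah → 1
Mar 15 21:30 start Tariq → 2
Mar 15 21:45 end Hannah → 1
Mar 15 22:45 end Tariq → 0
Mar 16 07:45 start Nadia → 1
Mar 16 10:45 start Kenji → 2
Mar 16 11:00 start Yusuf → 3
Mar 16 11:15 end Kenji → 2
Mar 16 11:15 end Nadia → 1
Mar 16 12:30 end Yusuf → 0
Mar 16 12:30 start Sofia → 1
Mar 16 17:30 end Sofia → 0
Peak is 3, at Mar 16 11:00 (Kenji, Nadia, Yusuf).

3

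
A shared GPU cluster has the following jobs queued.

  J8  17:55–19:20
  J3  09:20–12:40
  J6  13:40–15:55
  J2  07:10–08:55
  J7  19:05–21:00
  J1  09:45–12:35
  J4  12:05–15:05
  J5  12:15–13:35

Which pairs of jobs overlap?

J1 & J3, J1 & J4, J1 & J5, J3 & J4, J3 & J5, J4 & J5, J4 & J6, J7 & J8

Sorted by start: J2, J3, J1, J4, J5, J6, J8, J7.
J3 starts after J2 ends, so nothing later overlaps J2 either.
J1 starts before J3 ends → J3 and J1 overlap.
J4 starts before J3 ends → J3 and J4 overlap.
J5 starts before J3 ends → J3 and J5 overlap.
J6 starts after J3 ends, so nothing later overlaps J3 either.
J4 starts before J1 ends → J1 and J4 overlap.
J5 starts before J1 ends → J1 and J5 overlap.
J6 starts after J1 ends, so nothing later overlaps J1 either.
J5 starts before J4 ends → J4 and J5 overlap.
J6 starts before J4 ends → J4 and J6 overlap.
J8 starts after J4 ends, so nothing later overlaps J4 either.
J6 starts after J5 ends, so nothing later overlaps J5 either.
J8 starts after J6 ends, so nothing later overlaps J6 either.
J7 starts before J8 ends → J8 and J7 overlap.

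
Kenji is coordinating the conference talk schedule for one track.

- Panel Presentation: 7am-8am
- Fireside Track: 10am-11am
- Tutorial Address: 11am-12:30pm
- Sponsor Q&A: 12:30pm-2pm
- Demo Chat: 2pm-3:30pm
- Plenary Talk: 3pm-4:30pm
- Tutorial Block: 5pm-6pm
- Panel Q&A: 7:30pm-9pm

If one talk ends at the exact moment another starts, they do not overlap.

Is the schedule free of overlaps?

Check each pair: they overlap iff neither finishes before the other starts.
Sorted by start: Panel Presentation, Fireside Track, Tutorial Address, Sponsor Q&A, Demo Chat, Plenary Talk, Tutorial Block, Panel Q&A.
Fireside Track starts after Panel Presentation ends; Panel Presentation is clear from here.
Tutorial Address starts exactly when Fireside Track ends (back-to-back, no overlap); Fireside Track is clear from here.
Sponsor Q&A starts exactly when Tutorial Address ends (back-to-back, no overlap); Tutorial Address is clear from here.
Demo Chat starts exactly when Sponsor Q&A ends (back-to-back, no overlap); Sponsor Q&A is clear from here.
Plenary Talk starts before Demo Chat ends → Demo Chat and Plenary Talk overlap.
That's a conflict, so the schedule is not conflict-free.

No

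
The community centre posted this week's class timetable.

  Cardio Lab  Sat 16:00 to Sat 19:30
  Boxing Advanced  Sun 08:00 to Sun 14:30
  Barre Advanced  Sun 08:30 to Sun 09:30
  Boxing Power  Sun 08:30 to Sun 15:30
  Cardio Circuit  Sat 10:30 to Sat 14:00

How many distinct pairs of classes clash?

3

Check each pair: they overlap iff neither finishes before the other starts.
Sorted by start: Cardio Circuit, Cardio Lab, Boxing Advanced, Barre Advanced, Boxing Power.
Cardio Lab starts after Cardio Circuit ends — done with Cardio Circuit.
Boxing Advanced starts after Cardio Lab ends — done with Cardio Lab.
Barre Advanced starts before Boxing Advanced ends → Boxing Advanced and Barre Advanced overlap.
Boxing Power starts before Boxing Advanced ends → Boxing Advanced and Boxing Power overlap.
Boxing Power starts before Barre Advanced ends → Barre Advanced and Boxing Power overlap.
Overlapping pairs: Barre Advanced & Boxing Advanced, Barre Advanced & Boxing Power, Boxing Advanced & Boxing Power — 3 in total.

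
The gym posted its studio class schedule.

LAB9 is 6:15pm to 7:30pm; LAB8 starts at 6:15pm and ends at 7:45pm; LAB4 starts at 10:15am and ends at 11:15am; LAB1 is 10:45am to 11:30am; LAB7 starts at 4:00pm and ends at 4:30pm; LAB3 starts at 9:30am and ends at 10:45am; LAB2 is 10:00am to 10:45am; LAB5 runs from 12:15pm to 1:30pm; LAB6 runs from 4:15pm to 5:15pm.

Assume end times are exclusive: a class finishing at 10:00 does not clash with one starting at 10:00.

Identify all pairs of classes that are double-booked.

LAB1 & LAB4, LAB2 & LAB3, LAB2 & LAB4, LAB3 & LAB4, LAB6 & LAB7, LAB8 & LAB9

Sorted by start: LAB3, LAB2, LAB4, LAB1, LAB5, LAB7, LAB6, LAB8, LAB9.
LAB2 starts before LAB3 ends → LAB3 and LAB2 overlap.
LAB4 starts before LAB3 ends → LAB3 and LAB4 overlap.
LAB1 starts exactly when LAB3 ends (back-to-back, no overlap); LAB3 is clear from here.
LAB4 starts before LAB2 ends → LAB2 and LAB4 overlap.
LAB1 starts exactly when LAB2 ends (back-to-back, no overlap); LAB2 is clear from here.
LAB1 starts before LAB4 ends → LAB4 and LAB1 overlap.
LAB5 starts after LAB4 ends; LAB4 is clear from here.
LAB5 starts after LAB1 ends; LAB1 is clear from here.
LAB7 starts after LAB5 ends; LAB5 is clear from here.
LAB6 starts before LAB7 ends → LAB7 and LAB6 overlap.
LAB8 starts after LAB7 ends; LAB7 is clear from here.
LAB8 starts after LAB6 ends; LAB6 is clear from here.
LAB9 starts before LAB8 ends → LAB8 and LAB9 overlap.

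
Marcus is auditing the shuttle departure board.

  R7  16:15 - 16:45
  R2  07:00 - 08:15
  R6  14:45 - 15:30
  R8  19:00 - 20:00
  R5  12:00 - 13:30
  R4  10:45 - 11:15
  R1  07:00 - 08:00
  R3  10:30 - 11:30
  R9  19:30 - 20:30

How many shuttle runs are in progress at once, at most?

2

Sort all start/end points and keep a running count:
07:00 start R1 → 1
07:00 start R2 → 2
08:00 end R1 → 1
08:15 end R2 → 0
10:30 start R3 → 1
10:45 start R4 → 2
11:15 end R4 → 1
11:30 end R3 → 0
12:00 start R5 → 1
13:30 end R5 → 0
14:45 start R6 → 1
15:30 end R6 → 0
16:15 start R7 → 1
16:45 end R7 → 0
19:00 start R8 → 1
19:30 start R9 → 2
20:00 end R8 → 1
20:30 end R9 → 0
Peak is 2, at 07:00 (R1, R2).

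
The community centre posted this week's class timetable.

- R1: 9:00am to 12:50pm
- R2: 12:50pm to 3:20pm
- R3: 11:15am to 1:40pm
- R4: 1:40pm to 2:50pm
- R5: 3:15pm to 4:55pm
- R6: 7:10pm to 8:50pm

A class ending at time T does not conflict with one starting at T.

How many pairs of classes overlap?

Sorted by start: R1, R3, R2, R4, R5, R6.
R3 starts before R1 ends → R1 and R3 overlap.
R2 starts exactly when R1 ends (back-to-back, no overlap) — done with R1.
R2 starts before R3 ends → R3 and R2 overlap.
R4 starts exactly when R3 ends (back-to-back, no overlap) — done with R3.
R4 starts before R2 ends → R2 and R4 overlap.
R5 starts before R2 ends → R2 and R5 overlap.
R6 starts after R2 ends.
R5 starts after R4 ends — done with R4.
R6 starts after R5 ends.
Overlapping pairs: R1 & R3, R2 & R3, R2 & R4, R2 & R5 — 4 in total.

4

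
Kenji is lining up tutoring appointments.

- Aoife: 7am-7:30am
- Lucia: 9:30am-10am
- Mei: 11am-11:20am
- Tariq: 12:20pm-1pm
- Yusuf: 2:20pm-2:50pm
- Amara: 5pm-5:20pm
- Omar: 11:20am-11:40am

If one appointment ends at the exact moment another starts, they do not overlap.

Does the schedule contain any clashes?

Sorted by start: Aoife, Lucia, Mei, Omar, Tariq, Yusuf, Amara.
Lucia starts after Aoife ends, so nothing later overlaps Aoife either.
Mei starts after Lucia ends, so nothing later overlaps Lucia either.
Omar starts exactly when Mei ends (back-to-back, no overlap), so nothing later overlaps Mei either.
Tariq starts after Omar ends, so nothing later overlaps Omar either.
Yusuf starts after Tariq ends, so nothing later overlaps Tariq either.
Amara starts after Yusuf ends.
Every pair is clear; the schedule has no overlaps.

No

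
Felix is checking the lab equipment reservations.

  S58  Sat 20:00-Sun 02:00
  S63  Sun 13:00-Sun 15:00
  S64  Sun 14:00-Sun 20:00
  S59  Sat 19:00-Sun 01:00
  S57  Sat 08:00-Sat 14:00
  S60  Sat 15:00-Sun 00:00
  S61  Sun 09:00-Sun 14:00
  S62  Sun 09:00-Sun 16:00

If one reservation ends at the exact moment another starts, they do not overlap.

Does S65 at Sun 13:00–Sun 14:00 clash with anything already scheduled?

Yes — it overlaps S61, S62, S63

S57: ends Sat 14:00 at or before S65 starts Sun 13:00 → clear.
S60: ends Sun 00:00 at or before S65 starts Sun 13:00 → clear.
S59: ends Sun 01:00 at or before S65 starts Sun 13:00 → clear.
S58: ends Sun 02:00 at or before S65 starts Sun 13:00 → clear.
S61: starts Sun 09:00 before S65 ends Sun 14:00, and ends Sun 14:00 after S65 starts Sun 13:00 → overlap.
S62: starts Sun 09:00 before S65 ends Sun 14:00, and ends Sun 16:00 after S65 starts Sun 13:00 → overlap.
S63: starts Sun 13:00 before S65 ends Sun 14:00, and ends Sun 15:00 after S65 starts Sun 13:00 → overlap.
S64: starts Sun 14:00 at or after S65 ends Sun 14:00 → clear.
S65 overlaps S61, S62, S63.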